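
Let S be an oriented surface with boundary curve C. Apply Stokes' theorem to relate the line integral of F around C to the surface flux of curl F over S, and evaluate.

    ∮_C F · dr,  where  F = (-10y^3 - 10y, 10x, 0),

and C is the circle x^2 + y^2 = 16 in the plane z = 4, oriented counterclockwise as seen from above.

Let S be the flat disk x^2 + y^2 ≤ 16 in the plane z = 4, with upward unit normal n̂ = ẑ. By Stokes' theorem,

    ∮_C F · dr = ∬_S (∇ × F) · n̂ dS = ∬_D (curl F)_z dA,

where D is the disk x^2 + y^2 ≤ 16.

Compute the curl of F = (-10y^3 - 10y, 10x, 0):
    (∇ × F)_x = ∂F_z/∂y - ∂F_y/∂z = 0,
    (∇ × F)_y = ∂F_x/∂z - ∂F_z/∂x = 0,
    (∇ × F)_z = ∂F_y/∂x - ∂F_x/∂y = 30y^2 + 20.

On z = 4, (curl F)_z = 30y^2 + 20.

Convert to polar (x = r cos θ, y = r sin θ, dA = r dr dθ); the integrand becomes 30r^2sin(θ)^2 + 20, so

    ∬_D (curl F)_z dA = ∫_0^{2π} ∫_0^{4} (30r^2sin(θ)^2 + 20) · r dr dθ.

Inner (r from 0 to 4): 1920sin(θ)^2 + 160.
Outer (θ from 0 to 2π): 2240π.

Therefore ∮_C F · dr = 2240π.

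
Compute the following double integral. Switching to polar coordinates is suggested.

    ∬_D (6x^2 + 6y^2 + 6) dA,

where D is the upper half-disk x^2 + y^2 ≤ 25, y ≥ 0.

The region D is 0 ≤ r ≤ 5, 0 ≤ θ ≤ π in polar coordinates, where x = r cos(θ), y = r sin(θ), and dA = r dr dθ.

Under the substitution, the integrand becomes 6r^2 + 6, so

    ∬_D (6x^2 + 6y^2 + 6) dA = ∫_{0}^{π} ∫_{0}^{5} (6r^2 + 6) · r dr dθ.

Inner integral (in r): ∫_{0}^{5} (6r^2 + 6) · r dr = 2025/2.

Outer integral (in θ): ∫_{0}^{π} (2025/2) dθ = 2025π/2.

Therefore ∬_D (6x^2 + 6y^2 + 6) dA = 2025π/2.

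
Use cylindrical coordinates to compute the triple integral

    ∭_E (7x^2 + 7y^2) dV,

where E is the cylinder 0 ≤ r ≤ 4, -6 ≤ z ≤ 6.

In cylindrical coordinates, x = r cos(θ), y = r sin(θ), z = z, and dV = r dr dθ dz.

The integrand becomes 7r^2, so

    ∭_E (7x^2 + 7y^2) dV = ∫_{0}^{2π} ∫_{0}^{4} ∫_{-6}^{6} (7r^2) · r dz dr dθ.

Inner (z): 84r^3.
Middle (r from 0 to 4): 5376.
Outer (θ): 10752π.

Therefore the triple integral equals 10752π.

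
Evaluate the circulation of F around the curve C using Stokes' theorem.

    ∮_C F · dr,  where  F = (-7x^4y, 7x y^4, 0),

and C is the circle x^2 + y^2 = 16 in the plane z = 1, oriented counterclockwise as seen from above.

Let S be the flat disk x^2 + y^2 ≤ 16 in the plane z = 1, with upward unit normal n̂ = ẑ. By Stokes' theorem,

    ∮_C F · dr = ∬_S (∇ × F) · n̂ dS = ∬_D (curl F)_z dA,

where D is the disk x^2 + y^2 ≤ 16.

Compute the curl of F = (-7x^4y, 7x y^4, 0):
    (∇ × F)_x = ∂F_z/∂y - ∂F_y/∂z = 0,
    (∇ × F)_y = ∂F_x/∂z - ∂F_z/∂x = 0,
    (∇ × F)_z = ∂F_y/∂x - ∂F_x/∂y = 7x^4 + 7y^4.

On z = 1, (curl F)_z = 7x^4 + 7y^4.

Convert to polar (x = r cos θ, y = r sin θ, dA = r dr dθ); the integrand becomes 7r^4(sin(θ)^4 + cos(θ)^4), so

    ∬_D (curl F)_z dA = ∫_0^{2π} ∫_0^{4} (7r^4(sin(θ)^4 + cos(θ)^4)) · r dr dθ.

Inner (r from 0 to 4): 14336sin(θ)^4/3 + 14336cos(θ)^4/3.
Outer (θ from 0 to 2π): 7168π.

Therefore ∮_C F · dr = 7168π.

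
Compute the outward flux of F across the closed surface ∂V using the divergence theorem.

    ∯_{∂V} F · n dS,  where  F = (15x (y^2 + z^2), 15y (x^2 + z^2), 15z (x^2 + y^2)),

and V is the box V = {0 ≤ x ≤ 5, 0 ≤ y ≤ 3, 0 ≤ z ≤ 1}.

By the divergence theorem,

    ∯_{∂V} F · n dS = ∭_V (∇ · F) dV.

Compute the divergence:
    ∇ · F = ∂F_x/∂x + ∂F_y/∂y + ∂F_z/∂z = 15y^2 + 15z^2 + 15x^2 + 15z^2 + 15x^2 + 15y^2 = 30x^2 + 30y^2 + 30z^2.

V is a rectangular box, so dV = dx dy dz with 0 ≤ x ≤ 5, 0 ≤ y ≤ 3, 0 ≤ z ≤ 1.

Integrate (30x^2 + 30y^2 + 30z^2) over V as an iterated integral:

    ∭_V (∇·F) dV = ∫_0^{5} ∫_0^{3} ∫_0^{1} (30x^2 + 30y^2 + 30z^2) dz dy dx.

Inner (z from 0 to 1): 30x^2 + 30y^2 + 10.
Middle (y from 0 to 3): 90x^2 + 300.
Outer (x from 0 to 5): 5250.

Therefore ∯_{∂V} F · n dS = 5250.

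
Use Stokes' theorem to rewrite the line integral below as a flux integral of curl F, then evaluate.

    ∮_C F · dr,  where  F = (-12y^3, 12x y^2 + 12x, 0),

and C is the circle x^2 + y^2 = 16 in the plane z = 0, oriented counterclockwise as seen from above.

Let S be the flat disk x^2 + y^2 ≤ 16 in the plane z = 0, with upward unit normal n̂ = ẑ. By Stokes' theorem,

    ∮_C F · dr = ∬_S (∇ × F) · n̂ dS = ∬_D (curl F)_z dA,

where D is the disk x^2 + y^2 ≤ 16.

Compute the curl of F = (-12y^3, 12x y^2 + 12x, 0):
    (∇ × F)_x = ∂F_z/∂y - ∂F_y/∂z = 0,
    (∇ × F)_y = ∂F_x/∂z - ∂F_z/∂x = 0,
    (∇ × F)_z = ∂F_y/∂x - ∂F_x/∂y = 48y^2 + 12.

On z = 0, (curl F)_z = 48y^2 + 12.

Convert to polar (x = r cos θ, y = r sin θ, dA = r dr dθ); the integrand becomes 48r^2sin(θ)^2 + 12, so

    ∬_D (curl F)_z dA = ∫_0^{2π} ∫_0^{4} (48r^2sin(θ)^2 + 12) · r dr dθ.

Inner (r from 0 to 4): 3072sin(θ)^2 + 96.
Outer (θ from 0 to 2π): 3264π.

Therefore ∮_C F · dr = 3264π.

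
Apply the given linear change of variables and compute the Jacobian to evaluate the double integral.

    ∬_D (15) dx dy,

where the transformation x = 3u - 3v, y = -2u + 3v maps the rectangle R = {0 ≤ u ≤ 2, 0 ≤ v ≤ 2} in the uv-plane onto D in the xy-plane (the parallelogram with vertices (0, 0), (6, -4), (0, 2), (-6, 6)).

Compute the Jacobian determinant of (x, y) with respect to (u, v):

    ∂(x,y)/∂(u,v) = | 3  -3 | = (3)(3) - (-3)(-2) = 3.
                   | -2  3 |

Its absolute value is |J| = 3 (the area scaling factor).

Substituting x = 3u - 3v, y = -2u + 3v into the integrand,

    15 → 15,

so the integral becomes

    ∬_R (15) · |J| du dv = ∫_0^2 ∫_0^2 (45) dv du.

Inner (v): 90.
Outer (u): 180.

Therefore ∬_D (15) dx dy = 180.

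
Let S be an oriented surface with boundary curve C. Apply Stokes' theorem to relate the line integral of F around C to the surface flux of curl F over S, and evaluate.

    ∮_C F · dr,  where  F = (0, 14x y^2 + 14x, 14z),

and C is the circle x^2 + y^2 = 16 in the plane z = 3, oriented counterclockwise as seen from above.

Let S be the flat disk x^2 + y^2 ≤ 16 in the plane z = 3, with upward unit normal n̂ = ẑ. By Stokes' theorem,

    ∮_C F · dr = ∬_S (∇ × F) · n̂ dS = ∬_D (curl F)_z dA,

where D is the disk x^2 + y^2 ≤ 16.

Compute the curl of F = (0, 14x y^2 + 14x, 14z):
    (∇ × F)_x = ∂F_z/∂y - ∂F_y/∂z = 0,
    (∇ × F)_y = ∂F_x/∂z - ∂F_z/∂x = 0,
    (∇ × F)_z = ∂F_y/∂x - ∂F_x/∂y = 14y^2 + 14.

On z = 3, (curl F)_z = 14y^2 + 14.

Convert to polar (x = r cos θ, y = r sin θ, dA = r dr dθ); the integrand becomes 14r^2sin(θ)^2 + 14, so

    ∬_D (curl F)_z dA = ∫_0^{2π} ∫_0^{4} (14r^2sin(θ)^2 + 14) · r dr dθ.

Inner (r from 0 to 4): 896sin(θ)^2 + 112.
Outer (θ from 0 to 2π): 1120π.

Therefore ∮_C F · dr = 1120π.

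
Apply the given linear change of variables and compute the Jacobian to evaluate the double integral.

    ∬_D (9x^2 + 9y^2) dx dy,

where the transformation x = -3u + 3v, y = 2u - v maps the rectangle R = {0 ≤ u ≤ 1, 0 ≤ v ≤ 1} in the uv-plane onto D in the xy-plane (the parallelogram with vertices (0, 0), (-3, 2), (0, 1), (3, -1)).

Compute the Jacobian determinant of (x, y) with respect to (u, v):

    ∂(x,y)/∂(u,v) = | -3  3 | = (-3)(-1) - (3)(2) = -3.
                   | 2  -1 |

Its absolute value is |J| = 3 (the area scaling factor).

Substituting x = -3u + 3v, y = 2u - v into the integrand,

    9x^2 + 9y^2 → 117u^2 - 198u v + 90v^2,

so the integral becomes

    ∬_R (117u^2 - 198u v + 90v^2) · |J| du dv = ∫_0^1 ∫_0^1 (351u^2 - 594u v + 270v^2) dv du.

Inner (v): 351u^2 - 297u + 90.
Outer (u): 117/2.

Therefore ∬_D (9x^2 + 9y^2) dx dy = 117/2.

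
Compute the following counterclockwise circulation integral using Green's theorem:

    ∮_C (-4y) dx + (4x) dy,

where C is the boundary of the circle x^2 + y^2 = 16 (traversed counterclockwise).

Green's theorem converts the closed line integral into a double integral over the enclosed region D:

    ∮_C P dx + Q dy = ∬_D (∂Q/∂x - ∂P/∂y) dA.

Here P = -4y, Q = 4x, so

    ∂Q/∂x = 4,    ∂P/∂y = -4,
    ∂Q/∂x - ∂P/∂y = 8.

D is the region x^2 + y^2 ≤ 16. Evaluating the double integral:

In polar coordinates (x = r cos θ, y = r sin θ, dA = r dr dθ) the integrand becomes 8, so

    ∬_D (8) dA = ∫_0^{2π} ∫_0^{4} (8) · r dr dθ.

Inner (r from 0 to 4): 64.
Outer (θ from 0 to 2π): 128π.

Therefore ∮_C P dx + Q dy = 128π.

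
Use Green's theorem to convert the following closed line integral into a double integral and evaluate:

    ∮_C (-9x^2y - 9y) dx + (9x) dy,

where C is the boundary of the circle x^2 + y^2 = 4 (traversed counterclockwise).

Green's theorem converts the closed line integral into a double integral over the enclosed region D:

    ∮_C P dx + Q dy = ∬_D (∂Q/∂x - ∂P/∂y) dA.

Here P = -9x^2y - 9y, Q = 9x, so

    ∂Q/∂x = 9,    ∂P/∂y = -9x^2 - 9,
    ∂Q/∂x - ∂P/∂y = 9x^2 + 18.

D is the region x^2 + y^2 ≤ 4. Evaluating the double integral:

In polar coordinates (x = r cos θ, y = r sin θ, dA = r dr dθ) the integrand becomes 9r^2cos(θ)^2 + 18, so

    ∬_D (9x^2 + 18) dA = ∫_0^{2π} ∫_0^{2} (9r^2cos(θ)^2 + 18) · r dr dθ.

Inner (r from 0 to 2): 36cos(θ)^2 + 36.
Outer (θ from 0 to 2π): 108π.

Therefore ∮_C P dx + Q dy = 108π.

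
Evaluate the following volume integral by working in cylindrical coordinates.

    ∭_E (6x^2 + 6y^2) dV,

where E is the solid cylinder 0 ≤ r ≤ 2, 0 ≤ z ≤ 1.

In cylindrical coordinates, x = r cos(θ), y = r sin(θ), z = z, and dV = r dr dθ dz.

The integrand becomes 6r^2, so

    ∭_E (6x^2 + 6y^2) dV = ∫_{0}^{2π} ∫_{0}^{2} ∫_{0}^{1} (6r^2) · r dz dr dθ.

Inner (z): 6r^3.
Middle (r from 0 to 2): 24.
Outer (θ): 48π.

Therefore the triple integral equals 48π.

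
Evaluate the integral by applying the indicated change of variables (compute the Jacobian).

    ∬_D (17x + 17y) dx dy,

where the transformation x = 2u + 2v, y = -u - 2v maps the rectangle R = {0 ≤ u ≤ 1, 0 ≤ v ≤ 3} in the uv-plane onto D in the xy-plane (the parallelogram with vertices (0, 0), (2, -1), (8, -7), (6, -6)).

Compute the Jacobian determinant of (x, y) with respect to (u, v):

    ∂(x,y)/∂(u,v) = | 2  2 | = (2)(-2) - (2)(-1) = -2.
                   | -1  -2 |

Its absolute value is |J| = 2 (the area scaling factor).

Substituting x = 2u + 2v, y = -u - 2v into the integrand,

    17x + 17y → 17u,

so the integral becomes

    ∬_R (17u) · |J| du dv = ∫_0^1 ∫_0^3 (34u) dv du.

Inner (v): 102u.
Outer (u): 51.

Therefore ∬_D (17x + 17y) dx dy = 51.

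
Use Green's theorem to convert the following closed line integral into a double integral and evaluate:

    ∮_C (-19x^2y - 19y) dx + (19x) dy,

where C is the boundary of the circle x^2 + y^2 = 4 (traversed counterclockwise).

Green's theorem converts the closed line integral into a double integral over the enclosed region D:

    ∮_C P dx + Q dy = ∬_D (∂Q/∂x - ∂P/∂y) dA.

Here P = -19x^2y - 19y, Q = 19x, so

    ∂Q/∂x = 19,    ∂P/∂y = -19x^2 - 19,
    ∂Q/∂x - ∂P/∂y = 19x^2 + 38.

D is the region x^2 + y^2 ≤ 4. Evaluating the double integral:

In polar coordinates (x = r cos θ, y = r sin θ, dA = r dr dθ) the integrand becomes 19r^2cos(θ)^2 + 38, so

    ∬_D (19x^2 + 38) dA = ∫_0^{2π} ∫_0^{2} (19r^2cos(θ)^2 + 38) · r dr dθ.

Inner (r from 0 to 2): 76cos(θ)^2 + 76.
Outer (θ from 0 to 2π): 228π.

Therefore ∮_C P dx + Q dy = 228π.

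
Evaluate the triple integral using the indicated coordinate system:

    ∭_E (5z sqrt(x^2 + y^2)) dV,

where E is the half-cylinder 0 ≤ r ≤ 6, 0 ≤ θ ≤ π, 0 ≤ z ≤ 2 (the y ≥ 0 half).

In cylindrical coordinates, x = r cos(θ), y = r sin(θ), z = z, and dV = r dr dθ dz.

The integrand becomes 5r z, so

    ∭_E (5z sqrt(x^2 + y^2)) dV = ∫_{0}^{π} ∫_{0}^{6} ∫_{0}^{2} (5r z) · r dz dr dθ.

Inner (z): 10r^2.
Middle (r from 0 to 6): 720.
Outer (θ): 720π.

Therefore the triple integral equals 720π.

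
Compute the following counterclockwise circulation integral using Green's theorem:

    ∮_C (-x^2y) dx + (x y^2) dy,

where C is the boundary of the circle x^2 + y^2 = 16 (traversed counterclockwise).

Green's theorem converts the closed line integral into a double integral over the enclosed region D:

    ∮_C P dx + Q dy = ∬_D (∂Q/∂x - ∂P/∂y) dA.

Here P = -x^2y, Q = x y^2, so

    ∂Q/∂x = y^2,    ∂P/∂y = -x^2,
    ∂Q/∂x - ∂P/∂y = x^2 + y^2.

D is the region x^2 + y^2 ≤ 16. Evaluating the double integral:

In polar coordinates (x = r cos θ, y = r sin θ, dA = r dr dθ) the integrand becomes r^2, so

    ∬_D (x^2 + y^2) dA = ∫_0^{2π} ∫_0^{4} (r^2) · r dr dθ.

Inner (r from 0 to 4): 64.
Outer (θ from 0 to 2π): 128π.

Therefore ∮_C P dx + Q dy = 128π.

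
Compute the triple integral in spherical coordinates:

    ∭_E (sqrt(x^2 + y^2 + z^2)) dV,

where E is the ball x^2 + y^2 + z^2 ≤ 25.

In spherical coordinates, x = ρ sin(φ) cos(θ), y = ρ sin(φ) sin(θ), z = ρ cos(φ), and dV = ρ^2 sin(φ) dρ dφ dθ.

The integrand becomes ρ, so

    ∭_E (sqrt(x^2 + y^2 + z^2)) dV = ∫_{0}^{2π} ∫_{0}^{π} ∫_{0}^{5} (ρ) · ρ^2 sin(φ) dρ dφ dθ.

Inner (ρ): 625sin(φ)/4.
Middle (φ): 625/2.
Outer (θ): 625π.

Therefore the triple integral equals 625π.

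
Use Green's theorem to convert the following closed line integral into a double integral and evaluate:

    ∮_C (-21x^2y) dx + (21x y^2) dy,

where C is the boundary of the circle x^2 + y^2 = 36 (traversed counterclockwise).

Green's theorem converts the closed line integral into a double integral over the enclosed region D:

    ∮_C P dx + Q dy = ∬_D (∂Q/∂x - ∂P/∂y) dA.

Here P = -21x^2y, Q = 21x y^2, so

    ∂Q/∂x = 21y^2,    ∂P/∂y = -21x^2,
    ∂Q/∂x - ∂P/∂y = 21x^2 + 21y^2.

D is the region x^2 + y^2 ≤ 36. Evaluating the double integral:

In polar coordinates (x = r cos θ, y = r sin θ, dA = r dr dθ) the integrand becomes 21r^2, so

    ∬_D (21x^2 + 21y^2) dA = ∫_0^{2π} ∫_0^{6} (21r^2) · r dr dθ.

Inner (r from 0 to 6): 6804.
Outer (θ from 0 to 2π): 13608π.

Therefore ∮_C P dx + Q dy = 13608π.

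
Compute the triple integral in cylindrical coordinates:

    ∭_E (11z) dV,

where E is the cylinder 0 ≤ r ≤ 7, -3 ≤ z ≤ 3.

In cylindrical coordinates, x = r cos(θ), y = r sin(θ), z = z, and dV = r dr dθ dz.

The integrand becomes 11z, so

    ∭_E (11z) dV = ∫_{0}^{2π} ∫_{0}^{7} ∫_{-3}^{3} (11z) · r dz dr dθ.

Inner (z): 0.
Middle (r from 0 to 7): 0.
Outer (θ): 0.

Therefore the triple integral equals 0.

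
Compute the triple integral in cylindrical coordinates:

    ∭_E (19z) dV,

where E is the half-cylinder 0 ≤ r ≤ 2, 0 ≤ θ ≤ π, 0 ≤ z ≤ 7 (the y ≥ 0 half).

In cylindrical coordinates, x = r cos(θ), y = r sin(θ), z = z, and dV = r dr dθ dz.

The integrand becomes 19z, so

    ∭_E (19z) dV = ∫_{0}^{π} ∫_{0}^{2} ∫_{0}^{7} (19z) · r dz dr dθ.

Inner (z): 931r/2.
Middle (r from 0 to 2): 931.
Outer (θ): 931π.

Therefore the triple integral equals 931π.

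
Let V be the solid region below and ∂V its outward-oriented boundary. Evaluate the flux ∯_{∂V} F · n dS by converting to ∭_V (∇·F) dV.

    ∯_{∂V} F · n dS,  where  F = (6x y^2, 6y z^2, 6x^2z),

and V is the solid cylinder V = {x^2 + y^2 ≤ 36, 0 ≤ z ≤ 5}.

By the divergence theorem,

    ∯_{∂V} F · n dS = ∭_V (∇ · F) dV.

Compute the divergence:
    ∇ · F = ∂F_x/∂x + ∂F_y/∂y + ∂F_z/∂z = 6y^2 + 6z^2 + 6x^2 = 6x^2 + 6y^2 + 6z^2.

In cylindrical coordinates, x = r cos(θ), y = r sin(θ), z = z, dV = r dr dθ dz, with 0 ≤ r ≤ 6, 0 ≤ θ ≤ 2π, 0 ≤ z ≤ 5.

The integrand, after substitution and multiplying by the volume element, becomes (6r^2 + 6z^2) · r, so

    ∭_V (∇·F) dV = ∫_0^{2π} ∫_0^{6} ∫_0^{5} (6r^2 + 6z^2) · r dz dr dθ.

Inner (z from 0 to 5): 30r^3 + 250r.
Middle (r from 0 to 6): 14220.
Outer (θ from 0 to 2π): 28440π.

Therefore ∯_{∂V} F · n dS = 28440π.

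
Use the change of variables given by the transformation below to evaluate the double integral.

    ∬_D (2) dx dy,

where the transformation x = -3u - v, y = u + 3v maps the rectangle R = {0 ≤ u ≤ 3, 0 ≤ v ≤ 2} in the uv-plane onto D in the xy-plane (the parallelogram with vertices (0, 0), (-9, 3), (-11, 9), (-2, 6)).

Compute the Jacobian determinant of (x, y) with respect to (u, v):

    ∂(x,y)/∂(u,v) = | -3  -1 | = (-3)(3) - (-1)(1) = -8.
                   | 1  3 |

Its absolute value is |J| = 8 (the area scaling factor).

Substituting x = -3u - v, y = u + 3v into the integrand,

    2 → 2,

so the integral becomes

    ∬_R (2) · |J| du dv = ∫_0^3 ∫_0^2 (16) dv du.

Inner (v): 32.
Outer (u): 96.

Therefore ∬_D (2) dx dy = 96.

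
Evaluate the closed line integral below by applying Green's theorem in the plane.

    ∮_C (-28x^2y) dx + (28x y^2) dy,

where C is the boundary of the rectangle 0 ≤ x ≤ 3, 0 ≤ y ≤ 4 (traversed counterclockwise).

Green's theorem converts the closed line integral into a double integral over the enclosed region D:

    ∮_C P dx + Q dy = ∬_D (∂Q/∂x - ∂P/∂y) dA.

Here P = -28x^2y, Q = 28x y^2, so

    ∂Q/∂x = 28y^2,    ∂P/∂y = -28x^2,
    ∂Q/∂x - ∂P/∂y = 28x^2 + 28y^2.

D is the region 0 ≤ x ≤ 3, 0 ≤ y ≤ 4. Evaluating the double integral:

    ∬_D (28x^2 + 28y^2) dA = ∫_0^{3} ∫_0^{4} (28x^2 + 28y^2) dy dx.

Inner (y from 0 to 4): 112x^2 + 1792/3.
Outer (x from 0 to 3): 2800.

Therefore ∮_C P dx + Q dy = 2800.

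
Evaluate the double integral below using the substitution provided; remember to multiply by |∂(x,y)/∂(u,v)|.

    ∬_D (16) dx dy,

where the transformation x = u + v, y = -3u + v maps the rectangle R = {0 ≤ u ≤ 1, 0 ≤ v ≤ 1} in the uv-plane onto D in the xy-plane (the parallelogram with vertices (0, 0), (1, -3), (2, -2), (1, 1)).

Compute the Jacobian determinant of (x, y) with respect to (u, v):

    ∂(x,y)/∂(u,v) = | 1  1 | = (1)(1) - (1)(-3) = 4.
                   | -3  1 |

Its absolute value is |J| = 4 (the area scaling factor).

Substituting x = u + v, y = -3u + v into the integrand,

    16 → 16,

so the integral becomes

    ∬_R (16) · |J| du dv = ∫_0^1 ∫_0^1 (64) dv du.

Inner (v): 64.
Outer (u): 64.

Therefore ∬_D (16) dx dy = 64.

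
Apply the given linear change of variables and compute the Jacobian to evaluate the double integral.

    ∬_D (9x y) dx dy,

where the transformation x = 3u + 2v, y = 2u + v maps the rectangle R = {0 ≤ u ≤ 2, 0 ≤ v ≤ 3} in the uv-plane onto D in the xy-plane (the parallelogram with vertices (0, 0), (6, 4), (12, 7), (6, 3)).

Compute the Jacobian determinant of (x, y) with respect to (u, v):

    ∂(x,y)/∂(u,v) = | 3  2 | = (3)(1) - (2)(2) = -1.
                   | 2  1 |

Its absolute value is |J| = 1 (the area scaling factor).

Substituting x = 3u + 2v, y = 2u + v into the integrand,

    9x y → 54u^2 + 63u v + 18v^2,

so the integral becomes

    ∬_R (54u^2 + 63u v + 18v^2) · |J| du dv = ∫_0^2 ∫_0^3 (54u^2 + 63u v + 18v^2) dv du.

Inner (v): 162u^2 + 567u/2 + 162.
Outer (u): 1323.

Therefore ∬_D (9x y) dx dy = 1323.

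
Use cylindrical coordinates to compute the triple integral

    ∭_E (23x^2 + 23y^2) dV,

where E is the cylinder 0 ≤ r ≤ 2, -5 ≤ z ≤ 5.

In cylindrical coordinates, x = r cos(θ), y = r sin(θ), z = z, and dV = r dr dθ dz.

The integrand becomes 23r^2, so

    ∭_E (23x^2 + 23y^2) dV = ∫_{0}^{2π} ∫_{0}^{2} ∫_{-5}^{5} (23r^2) · r dz dr dθ.

Inner (z): 230r^3.
Middle (r from 0 to 2): 920.
Outer (θ): 1840π.

Therefore the triple integral equals 1840π.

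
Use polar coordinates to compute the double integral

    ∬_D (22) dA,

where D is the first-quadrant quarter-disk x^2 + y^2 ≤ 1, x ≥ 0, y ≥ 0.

The region D is 0 ≤ r ≤ 1, 0 ≤ θ ≤ π/2 in polar coordinates, where x = r cos(θ), y = r sin(θ), and dA = r dr dθ.

Under the substitution, the integrand becomes 22, so

    ∬_D (22) dA = ∫_{0}^{π/2} ∫_{0}^{1} (22) · r dr dθ.

Inner integral (in r): ∫_{0}^{1} (22) · r dr = 11.

Outer integral (in θ): ∫_{0}^{π/2} (11) dθ = 11π/2.

Therefore ∬_D (22) dA = 11π/2.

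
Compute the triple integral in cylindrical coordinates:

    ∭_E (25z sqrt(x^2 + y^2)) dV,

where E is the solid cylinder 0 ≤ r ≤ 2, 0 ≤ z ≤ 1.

In cylindrical coordinates, x = r cos(θ), y = r sin(θ), z = z, and dV = r dr dθ dz.

The integrand becomes 25r z, so

    ∭_E (25z sqrt(x^2 + y^2)) dV = ∫_{0}^{2π} ∫_{0}^{2} ∫_{0}^{1} (25r z) · r dz dr dθ.

Inner (z): 25r^2/2.
Middle (r from 0 to 2): 100/3.
Outer (θ): 200π/3.

Therefore the triple integral equals 200π/3.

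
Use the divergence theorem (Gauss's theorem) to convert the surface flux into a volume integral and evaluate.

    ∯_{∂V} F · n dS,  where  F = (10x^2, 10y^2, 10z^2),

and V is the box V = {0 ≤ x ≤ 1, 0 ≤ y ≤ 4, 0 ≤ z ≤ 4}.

By the divergence theorem,

    ∯_{∂V} F · n dS = ∭_V (∇ · F) dV.

Compute the divergence:
    ∇ · F = ∂F_x/∂x + ∂F_y/∂y + ∂F_z/∂z = 20x + 20y + 20z.

V is a rectangular box, so dV = dx dy dz with 0 ≤ x ≤ 1, 0 ≤ y ≤ 4, 0 ≤ z ≤ 4.

Integrate (20x + 20y + 20z) over V as an iterated integral:

    ∭_V (∇·F) dV = ∫_0^{1} ∫_0^{4} ∫_0^{4} (20x + 20y + 20z) dz dy dx.

Inner (z from 0 to 4): 80x + 80y + 160.
Middle (y from 0 to 4): 320x + 1280.
Outer (x from 0 to 1): 1440.

Therefore ∯_{∂V} F · n dS = 1440.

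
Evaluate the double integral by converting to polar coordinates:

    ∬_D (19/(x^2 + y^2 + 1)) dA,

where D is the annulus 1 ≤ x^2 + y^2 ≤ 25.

The region D is 1 ≤ r ≤ 5, 0 ≤ θ ≤ 2π in polar coordinates, where x = r cos(θ), y = r sin(θ), and dA = r dr dθ.

Under the substitution, the integrand becomes 19/(r^2 + 1), so

    ∬_D (19/(x^2 + y^2 + 1)) dA = ∫_{0}^{2π} ∫_{1}^{5} (19/(r^2 + 1)) · r dr dθ.

Inner integral (in r): ∫_{1}^{5} (19/(r^2 + 1)) · r dr = 19log(13)/2.

Outer integral (in θ): ∫_{0}^{2π} (19log(13)/2) dθ = 19π log(13).

Therefore ∬_D (19/(x^2 + y^2 + 1)) dA = 19π log(13).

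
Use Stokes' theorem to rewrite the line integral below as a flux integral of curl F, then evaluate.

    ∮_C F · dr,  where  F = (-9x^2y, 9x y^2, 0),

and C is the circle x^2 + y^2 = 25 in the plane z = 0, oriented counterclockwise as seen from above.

Let S be the flat disk x^2 + y^2 ≤ 25 in the plane z = 0, with upward unit normal n̂ = ẑ. By Stokes' theorem,

    ∮_C F · dr = ∬_S (∇ × F) · n̂ dS = ∬_D (curl F)_z dA,

where D is the disk x^2 + y^2 ≤ 25.

Compute the curl of F = (-9x^2y, 9x y^2, 0):
    (∇ × F)_x = ∂F_z/∂y - ∂F_y/∂z = 0,
    (∇ × F)_y = ∂F_x/∂z - ∂F_z/∂x = 0,
    (∇ × F)_z = ∂F_y/∂x - ∂F_x/∂y = 9x^2 + 9y^2.

On z = 0, (curl F)_z = 9x^2 + 9y^2.

Convert to polar (x = r cos θ, y = r sin θ, dA = r dr dθ); the integrand becomes 9r^2, so

    ∬_D (curl F)_z dA = ∫_0^{2π} ∫_0^{5} (9r^2) · r dr dθ.

Inner (r from 0 to 5): 5625/4.
Outer (θ from 0 to 2π): 5625π/2.

Therefore ∮_C F · dr = 5625π/2.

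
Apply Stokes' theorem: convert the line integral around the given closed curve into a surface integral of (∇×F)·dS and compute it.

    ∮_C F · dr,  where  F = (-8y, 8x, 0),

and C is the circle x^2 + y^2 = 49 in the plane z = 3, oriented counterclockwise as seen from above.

Let S be the flat disk x^2 + y^2 ≤ 49 in the plane z = 3, with upward unit normal n̂ = ẑ. By Stokes' theorem,

    ∮_C F · dr = ∬_S (∇ × F) · n̂ dS = ∬_D (curl F)_z dA,

where D is the disk x^2 + y^2 ≤ 49.

Compute the curl of F = (-8y, 8x, 0):
    (∇ × F)_x = ∂F_z/∂y - ∂F_y/∂z = 0,
    (∇ × F)_y = ∂F_x/∂z - ∂F_z/∂x = 0,
    (∇ × F)_z = ∂F_y/∂x - ∂F_x/∂y = 16.

On z = 3, (curl F)_z = 16.

Convert to polar (x = r cos θ, y = r sin θ, dA = r dr dθ); the integrand becomes 16, so

    ∬_D (curl F)_z dA = ∫_0^{2π} ∫_0^{7} (16) · r dr dθ.

Inner (r from 0 to 7): 392.
Outer (θ from 0 to 2π): 784π.

Therefore ∮_C F · dr = 784π.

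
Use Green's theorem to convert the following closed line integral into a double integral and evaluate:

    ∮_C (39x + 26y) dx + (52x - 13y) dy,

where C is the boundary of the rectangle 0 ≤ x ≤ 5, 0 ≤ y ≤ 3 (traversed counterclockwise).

Green's theorem converts the closed line integral into a double integral over the enclosed region D:

    ∮_C P dx + Q dy = ∬_D (∂Q/∂x - ∂P/∂y) dA.

Here P = 39x + 26y, Q = 52x - 13y, so

    ∂Q/∂x = 52,    ∂P/∂y = 26,
    ∂Q/∂x - ∂P/∂y = 26.

D is the region 0 ≤ x ≤ 5, 0 ≤ y ≤ 3. Evaluating the double integral:

    ∬_D (26) dA = ∫_0^{5} ∫_0^{3} (26) dy dx.

Inner (y from 0 to 3): 78.
Outer (x from 0 to 5): 390.

Therefore ∮_C P dx + Q dy = 390.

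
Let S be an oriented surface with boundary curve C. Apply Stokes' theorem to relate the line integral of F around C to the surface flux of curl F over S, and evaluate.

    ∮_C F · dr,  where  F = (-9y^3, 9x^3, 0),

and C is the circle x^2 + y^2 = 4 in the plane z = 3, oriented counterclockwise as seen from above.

Let S be the flat disk x^2 + y^2 ≤ 4 in the plane z = 3, with upward unit normal n̂ = ẑ. By Stokes' theorem,

    ∮_C F · dr = ∬_S (∇ × F) · n̂ dS = ∬_D (curl F)_z dA,

where D is the disk x^2 + y^2 ≤ 4.

Compute the curl of F = (-9y^3, 9x^3, 0):
    (∇ × F)_x = ∂F_z/∂y - ∂F_y/∂z = 0,
    (∇ × F)_y = ∂F_x/∂z - ∂F_z/∂x = 0,
    (∇ × F)_z = ∂F_y/∂x - ∂F_x/∂y = 27x^2 + 27y^2.

On z = 3, (curl F)_z = 27x^2 + 27y^2.

Convert to polar (x = r cos θ, y = r sin θ, dA = r dr dθ); the integrand becomes 27r^2, so

    ∬_D (curl F)_z dA = ∫_0^{2π} ∫_0^{2} (27r^2) · r dr dθ.

Inner (r from 0 to 2): 108.
Outer (θ from 0 to 2π): 216π.

Therefore ∮_C F · dr = 216π.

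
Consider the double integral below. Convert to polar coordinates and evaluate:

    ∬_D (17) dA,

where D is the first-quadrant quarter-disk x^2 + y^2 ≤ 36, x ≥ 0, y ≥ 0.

The region D is 0 ≤ r ≤ 6, 0 ≤ θ ≤ π/2 in polar coordinates, where x = r cos(θ), y = r sin(θ), and dA = r dr dθ.

Under the substitution, the integrand becomes 17, so

    ∬_D (17) dA = ∫_{0}^{π/2} ∫_{0}^{6} (17) · r dr dθ.

Inner integral (in r): ∫_{0}^{6} (17) · r dr = 306.

Outer integral (in θ): ∫_{0}^{π/2} (306) dθ = 153π.

Therefore ∬_D (17) dA = 153π.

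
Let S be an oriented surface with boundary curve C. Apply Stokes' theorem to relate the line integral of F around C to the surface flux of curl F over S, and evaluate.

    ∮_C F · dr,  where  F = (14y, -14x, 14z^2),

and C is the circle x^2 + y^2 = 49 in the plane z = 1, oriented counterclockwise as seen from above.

Let S be the flat disk x^2 + y^2 ≤ 49 in the plane z = 1, with upward unit normal n̂ = ẑ. By Stokes' theorem,

    ∮_C F · dr = ∬_S (∇ × F) · n̂ dS = ∬_D (curl F)_z dA,

where D is the disk x^2 + y^2 ≤ 49.

Compute the curl of F = (14y, -14x, 14z^2):
    (∇ × F)_x = ∂F_z/∂y - ∂F_y/∂z = 0,
    (∇ × F)_y = ∂F_x/∂z - ∂F_z/∂x = 0,
    (∇ × F)_z = ∂F_y/∂x - ∂F_x/∂y = -28.

On z = 1, (curl F)_z = -28.

Convert to polar (x = r cos θ, y = r sin θ, dA = r dr dθ); the integrand becomes -28, so

    ∬_D (curl F)_z dA = ∫_0^{2π} ∫_0^{7} (-28) · r dr dθ.

Inner (r from 0 to 7): -686.
Outer (θ from 0 to 2π): -1372π.

Therefore ∮_C F · dr = -1372π.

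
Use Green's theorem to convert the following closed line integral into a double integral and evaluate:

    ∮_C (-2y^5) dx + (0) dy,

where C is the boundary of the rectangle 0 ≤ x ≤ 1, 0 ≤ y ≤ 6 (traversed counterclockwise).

Green's theorem converts the closed line integral into a double integral over the enclosed region D:

    ∮_C P dx + Q dy = ∬_D (∂Q/∂x - ∂P/∂y) dA.

Here P = -2y^5, Q = 0, so

    ∂Q/∂x = 0,    ∂P/∂y = -10y^4,
    ∂Q/∂x - ∂P/∂y = 10y^4.

D is the region 0 ≤ x ≤ 1, 0 ≤ y ≤ 6. Evaluating the double integral:

    ∬_D (10y^4) dA = ∫_0^{1} ∫_0^{6} (10y^4) dy dx.

Inner (y from 0 to 6): 15552.
Outer (x from 0 to 1): 15552.

Therefore ∮_C P dx + Q dy = 15552.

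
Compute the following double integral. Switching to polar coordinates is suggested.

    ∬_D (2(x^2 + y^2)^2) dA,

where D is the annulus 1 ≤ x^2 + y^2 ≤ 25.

The region D is 1 ≤ r ≤ 5, 0 ≤ θ ≤ 2π in polar coordinates, where x = r cos(θ), y = r sin(θ), and dA = r dr dθ.

Under the substitution, the integrand becomes 2r^4, so

    ∬_D (2(x^2 + y^2)^2) dA = ∫_{0}^{2π} ∫_{1}^{5} (2r^4) · r dr dθ.

Inner integral (in r): ∫_{1}^{5} (2r^4) · r dr = 5208.

Outer integral (in θ): ∫_{0}^{2π} (5208) dθ = 10416π.

Therefore ∬_D (2(x^2 + y^2)^2) dA = 10416π.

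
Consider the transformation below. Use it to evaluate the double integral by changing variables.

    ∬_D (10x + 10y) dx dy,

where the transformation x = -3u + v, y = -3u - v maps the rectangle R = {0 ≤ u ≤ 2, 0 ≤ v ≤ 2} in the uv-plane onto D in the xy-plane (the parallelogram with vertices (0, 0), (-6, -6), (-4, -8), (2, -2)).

Compute the Jacobian determinant of (x, y) with respect to (u, v):

    ∂(x,y)/∂(u,v) = | -3  1 | = (-3)(-1) - (1)(-3) = 6.
                   | -3  -1 |

Its absolute value is |J| = 6 (the area scaling factor).

Substituting x = -3u + v, y = -3u - v into the integrand,

    10x + 10y → -60u,

so the integral becomes

    ∬_R (-60u) · |J| du dv = ∫_0^2 ∫_0^2 (-360u) dv du.

Inner (v): -720u.
Outer (u): -1440.

Therefore ∬_D (10x + 10y) dx dy = -1440.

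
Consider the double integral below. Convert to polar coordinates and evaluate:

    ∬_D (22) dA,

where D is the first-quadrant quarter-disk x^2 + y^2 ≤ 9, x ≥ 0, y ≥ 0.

The region D is 0 ≤ r ≤ 3, 0 ≤ θ ≤ π/2 in polar coordinates, where x = r cos(θ), y = r sin(θ), and dA = r dr dθ.

Under the substitution, the integrand becomes 22, so

    ∬_D (22) dA = ∫_{0}^{π/2} ∫_{0}^{3} (22) · r dr dθ.

Inner integral (in r): ∫_{0}^{3} (22) · r dr = 99.

Outer integral (in θ): ∫_{0}^{π/2} (99) dθ = 99π/2.

Therefore ∬_D (22) dA = 99π/2.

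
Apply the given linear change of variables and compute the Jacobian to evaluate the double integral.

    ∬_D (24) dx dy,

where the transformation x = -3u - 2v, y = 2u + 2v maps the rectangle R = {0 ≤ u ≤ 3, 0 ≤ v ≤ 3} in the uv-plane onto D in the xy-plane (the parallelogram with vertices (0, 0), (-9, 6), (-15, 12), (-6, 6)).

Compute the Jacobian determinant of (x, y) with respect to (u, v):

    ∂(x,y)/∂(u,v) = | -3  -2 | = (-3)(2) - (-2)(2) = -2.
                   | 2  2 |

Its absolute value is |J| = 2 (the area scaling factor).

Substituting x = -3u - 2v, y = 2u + 2v into the integrand,

    24 → 24,

so the integral becomes

    ∬_R (24) · |J| du dv = ∫_0^3 ∫_0^3 (48) dv du.

Inner (v): 144.
Outer (u): 432.

Therefore ∬_D (24) dx dy = 432.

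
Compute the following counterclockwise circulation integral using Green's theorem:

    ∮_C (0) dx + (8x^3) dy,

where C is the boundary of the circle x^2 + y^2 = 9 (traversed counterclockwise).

Green's theorem converts the closed line integral into a double integral over the enclosed region D:

    ∮_C P dx + Q dy = ∬_D (∂Q/∂x - ∂P/∂y) dA.

Here P = 0, Q = 8x^3, so

    ∂Q/∂x = 24x^2,    ∂P/∂y = 0,
    ∂Q/∂x - ∂P/∂y = 24x^2.

D is the region x^2 + y^2 ≤ 9. Evaluating the double integral:

In polar coordinates (x = r cos θ, y = r sin θ, dA = r dr dθ) the integrand becomes 24r^2cos(θ)^2, so

    ∬_D (24x^2) dA = ∫_0^{2π} ∫_0^{3} (24r^2cos(θ)^2) · r dr dθ.

Inner (r from 0 to 3): 486cos(θ)^2.
Outer (θ from 0 to 2π): 486π.

Therefore ∮_C P dx + Q dy = 486π.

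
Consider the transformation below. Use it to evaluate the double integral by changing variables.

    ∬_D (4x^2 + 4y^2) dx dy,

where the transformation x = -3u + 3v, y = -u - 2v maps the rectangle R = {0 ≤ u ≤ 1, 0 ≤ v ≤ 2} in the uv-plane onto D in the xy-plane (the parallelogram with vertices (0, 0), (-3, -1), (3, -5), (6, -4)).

Compute the Jacobian determinant of (x, y) with respect to (u, v):

    ∂(x,y)/∂(u,v) = | -3  3 | = (-3)(-2) - (3)(-1) = 9.
                   | -1  -2 |

Its absolute value is |J| = 9 (the area scaling factor).

Substituting x = -3u + 3v, y = -u - 2v into the integrand,

    4x^2 + 4y^2 → 40u^2 - 56u v + 52v^2,

so the integral becomes

    ∬_R (40u^2 - 56u v + 52v^2) · |J| du dv = ∫_0^1 ∫_0^2 (360u^2 - 504u v + 468v^2) dv du.

Inner (v): 720u^2 - 1008u + 1248.
Outer (u): 984.

Therefore ∬_D (4x^2 + 4y^2) dx dy = 984.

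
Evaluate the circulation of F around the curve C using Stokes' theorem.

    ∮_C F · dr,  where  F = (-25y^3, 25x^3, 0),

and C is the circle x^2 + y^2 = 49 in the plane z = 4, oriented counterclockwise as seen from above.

Let S be the flat disk x^2 + y^2 ≤ 49 in the plane z = 4, with upward unit normal n̂ = ẑ. By Stokes' theorem,

    ∮_C F · dr = ∬_S (∇ × F) · n̂ dS = ∬_D (curl F)_z dA,

where D is the disk x^2 + y^2 ≤ 49.

Compute the curl of F = (-25y^3, 25x^3, 0):
    (∇ × F)_x = ∂F_z/∂y - ∂F_y/∂z = 0,
    (∇ × F)_y = ∂F_x/∂z - ∂F_z/∂x = 0,
    (∇ × F)_z = ∂F_y/∂x - ∂F_x/∂y = 75x^2 + 75y^2.

On z = 4, (curl F)_z = 75x^2 + 75y^2.

Convert to polar (x = r cos θ, y = r sin θ, dA = r dr dθ); the integrand becomes 75r^2, so

    ∬_D (curl F)_z dA = ∫_0^{2π} ∫_0^{7} (75r^2) · r dr dθ.

Inner (r from 0 to 7): 180075/4.
Outer (θ from 0 to 2π): 180075π/2.

Therefore ∮_C F · dr = 180075π/2.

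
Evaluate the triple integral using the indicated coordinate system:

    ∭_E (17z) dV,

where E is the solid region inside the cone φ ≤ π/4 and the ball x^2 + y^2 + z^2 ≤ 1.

In spherical coordinates, x = ρ sin(φ) cos(θ), y = ρ sin(φ) sin(θ), z = ρ cos(φ), and dV = ρ^2 sin(φ) dρ dφ dθ.

The integrand becomes 17ρ cos(φ), so

    ∭_E (17z) dV = ∫_{0}^{2π} ∫_{0}^{π/4} ∫_{0}^{1} (17ρ cos(φ)) · ρ^2 sin(φ) dρ dφ dθ.

Inner (ρ): 17sin(2φ)/8.
Middle (φ): 17/16.
Outer (θ): 17π/8.

Therefore the triple integral equals 17π/8.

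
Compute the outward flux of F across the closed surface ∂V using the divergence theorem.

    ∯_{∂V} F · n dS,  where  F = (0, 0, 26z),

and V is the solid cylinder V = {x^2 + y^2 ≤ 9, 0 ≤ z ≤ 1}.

By the divergence theorem,

    ∯_{∂V} F · n dS = ∭_V (∇ · F) dV.

Compute the divergence:
    ∇ · F = ∂F_x/∂x + ∂F_y/∂y + ∂F_z/∂z = 0 + 0 + 26 = 26.

In cylindrical coordinates, x = r cos(θ), y = r sin(θ), z = z, dV = r dr dθ dz, with 0 ≤ r ≤ 3, 0 ≤ θ ≤ 2π, 0 ≤ z ≤ 1.

The integrand, after substitution and multiplying by the volume element, becomes (26) · r, so

    ∭_V (∇·F) dV = ∫_0^{2π} ∫_0^{3} ∫_0^{1} (26) · r dz dr dθ.

Inner (z from 0 to 1): 26r.
Middle (r from 0 to 3): 117.
Outer (θ from 0 to 2π): 234π.

Therefore ∯_{∂V} F · n dS = 234π.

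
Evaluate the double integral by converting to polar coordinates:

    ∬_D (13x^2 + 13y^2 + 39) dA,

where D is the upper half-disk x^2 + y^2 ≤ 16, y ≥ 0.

The region D is 0 ≤ r ≤ 4, 0 ≤ θ ≤ π in polar coordinates, where x = r cos(θ), y = r sin(θ), and dA = r dr dθ.

Under the substitution, the integrand becomes 13r^2 + 39, so

    ∬_D (13x^2 + 13y^2 + 39) dA = ∫_{0}^{π} ∫_{0}^{4} (13r^2 + 39) · r dr dθ.

Inner integral (in r): ∫_{0}^{4} (13r^2 + 39) · r dr = 1144.

Outer integral (in θ): ∫_{0}^{π} (1144) dθ = 1144π.

Therefore ∬_D (13x^2 + 13y^2 + 39) dA = 1144π.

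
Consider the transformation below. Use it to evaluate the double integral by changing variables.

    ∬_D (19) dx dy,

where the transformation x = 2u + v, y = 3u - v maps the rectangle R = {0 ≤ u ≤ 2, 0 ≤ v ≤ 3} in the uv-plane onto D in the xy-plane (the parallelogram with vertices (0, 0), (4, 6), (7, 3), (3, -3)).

Compute the Jacobian determinant of (x, y) with respect to (u, v):

    ∂(x,y)/∂(u,v) = | 2  1 | = (2)(-1) - (1)(3) = -5.
                   | 3  -1 |

Its absolute value is |J| = 5 (the area scaling factor).

Substituting x = 2u + v, y = 3u - v into the integrand,

    19 → 19,

so the integral becomes

    ∬_R (19) · |J| du dv = ∫_0^2 ∫_0^3 (95) dv du.

Inner (v): 285.
Outer (u): 570.

Therefore ∬_D (19) dx dy = 570.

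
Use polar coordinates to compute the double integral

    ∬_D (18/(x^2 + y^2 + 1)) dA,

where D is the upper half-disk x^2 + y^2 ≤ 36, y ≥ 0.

The region D is 0 ≤ r ≤ 6, 0 ≤ θ ≤ π in polar coordinates, where x = r cos(θ), y = r sin(θ), and dA = r dr dθ.

Under the substitution, the integrand becomes 18/(r^2 + 1), so

    ∬_D (18/(x^2 + y^2 + 1)) dA = ∫_{0}^{π} ∫_{0}^{6} (18/(r^2 + 1)) · r dr dθ.

Inner integral (in r): ∫_{0}^{6} (18/(r^2 + 1)) · r dr = log(129961739795077).

Outer integral (in θ): ∫_{0}^{π} (log(129961739795077)) dθ = log(129961739795077^π).

Therefore ∬_D (18/(x^2 + y^2 + 1)) dA = log(129961739795077^π).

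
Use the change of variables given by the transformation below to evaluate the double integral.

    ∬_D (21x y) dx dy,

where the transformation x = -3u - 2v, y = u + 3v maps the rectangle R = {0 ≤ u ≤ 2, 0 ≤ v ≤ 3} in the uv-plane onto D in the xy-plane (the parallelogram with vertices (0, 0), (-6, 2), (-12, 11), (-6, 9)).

Compute the Jacobian determinant of (x, y) with respect to (u, v):

    ∂(x,y)/∂(u,v) = | -3  -2 | = (-3)(3) - (-2)(1) = -7.
                   | 1  3 |

Its absolute value is |J| = 7 (the area scaling factor).

Substituting x = -3u - 2v, y = u + 3v into the integrand,

    21x y → -63u^2 - 231u v - 126v^2,

so the integral becomes

    ∬_R (-63u^2 - 231u v - 126v^2) · |J| du dv = ∫_0^2 ∫_0^3 (-441u^2 - 1617u v - 882v^2) dv du.

Inner (v): -1323u^2 - 14553u/2 - 7938.
Outer (u): -33957.

Therefore ∬_D (21x y) dx dy = -33957.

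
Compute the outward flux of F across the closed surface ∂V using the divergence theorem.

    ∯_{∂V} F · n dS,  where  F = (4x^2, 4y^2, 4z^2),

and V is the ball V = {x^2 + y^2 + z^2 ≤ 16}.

By the divergence theorem,

    ∯_{∂V} F · n dS = ∭_V (∇ · F) dV.

Compute the divergence:
    ∇ · F = ∂F_x/∂x + ∂F_y/∂y + ∂F_z/∂z = 8x + 8y + 8z.

In spherical coordinates, x = ρ sin(φ) cos(θ), y = ρ sin(φ) sin(θ), z = ρ cos(φ), dV = ρ^2 sin(φ) dρ dφ dθ, with 0 ≤ ρ ≤ 4, 0 ≤ φ ≤ π, 0 ≤ θ ≤ 2π.

The integrand, after substitution and multiplying by the volume element, becomes (8ρ (sqrt(2)sin(φ)sin(θ + π/4) + cos(φ))) · ρ^2 sin(φ), so

    ∭_V (∇·F) dV = ∫_0^{2π} ∫_0^{π} ∫_0^{4} (8ρ (sqrt(2)sin(φ)sin(θ + π/4) + cos(φ))) · ρ^2 sin(φ) dρ dφ dθ.

Inner (ρ from 0 to 4): 512(sqrt(2)sin(φ)sin(θ + π/4) + cos(φ))sin(φ).
Middle (φ from 0 to π): 256sqrt(2)π sin(θ + π/4).
Outer (θ from 0 to 2π): 0.

Therefore ∯_{∂V} F · n dS = 0.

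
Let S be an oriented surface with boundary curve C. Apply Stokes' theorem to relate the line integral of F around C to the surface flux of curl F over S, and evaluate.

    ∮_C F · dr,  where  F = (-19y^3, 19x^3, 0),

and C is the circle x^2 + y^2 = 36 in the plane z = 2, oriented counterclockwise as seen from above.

Let S be the flat disk x^2 + y^2 ≤ 36 in the plane z = 2, with upward unit normal n̂ = ẑ. By Stokes' theorem,

    ∮_C F · dr = ∬_S (∇ × F) · n̂ dS = ∬_D (curl F)_z dA,

where D is the disk x^2 + y^2 ≤ 36.

Compute the curl of F = (-19y^3, 19x^3, 0):
    (∇ × F)_x = ∂F_z/∂y - ∂F_y/∂z = 0,
    (∇ × F)_y = ∂F_x/∂z - ∂F_z/∂x = 0,
    (∇ × F)_z = ∂F_y/∂x - ∂F_x/∂y = 57x^2 + 57y^2.

On z = 2, (curl F)_z = 57x^2 + 57y^2.

Convert to polar (x = r cos θ, y = r sin θ, dA = r dr dθ); the integrand becomes 57r^2, so

    ∬_D (curl F)_z dA = ∫_0^{2π} ∫_0^{6} (57r^2) · r dr dθ.

Inner (r from 0 to 6): 18468.
Outer (θ from 0 to 2π): 36936π.

Therefore ∮_C F · dr = 36936π.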